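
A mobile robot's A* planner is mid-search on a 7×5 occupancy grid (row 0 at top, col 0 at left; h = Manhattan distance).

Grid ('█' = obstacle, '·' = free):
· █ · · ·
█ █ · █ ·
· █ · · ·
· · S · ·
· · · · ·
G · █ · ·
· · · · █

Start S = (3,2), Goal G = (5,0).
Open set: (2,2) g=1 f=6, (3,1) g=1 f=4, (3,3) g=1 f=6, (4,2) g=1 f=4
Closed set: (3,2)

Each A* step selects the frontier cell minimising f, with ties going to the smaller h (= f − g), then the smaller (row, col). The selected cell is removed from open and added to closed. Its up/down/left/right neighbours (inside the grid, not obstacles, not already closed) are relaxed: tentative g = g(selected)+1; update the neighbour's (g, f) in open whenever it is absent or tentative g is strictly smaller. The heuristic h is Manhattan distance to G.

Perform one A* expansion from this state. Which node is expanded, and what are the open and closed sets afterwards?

step 1: expand (3,1) (f=4, h=3) → closed; open now [(2,2) g=1 f=6, (3,0) g=2 f=4, (3,3) g=1 f=6, (4,1) g=2 f=4, (4,2) g=1 f=4]

expanded=(3,1); open=[(2,2) g=1 f=6, (3,0) g=2 f=4, (3,3) g=1 f=6, (4,1) g=2 f=4, (4,2) g=1 f=4]; closed=[(3,1), (3,2)]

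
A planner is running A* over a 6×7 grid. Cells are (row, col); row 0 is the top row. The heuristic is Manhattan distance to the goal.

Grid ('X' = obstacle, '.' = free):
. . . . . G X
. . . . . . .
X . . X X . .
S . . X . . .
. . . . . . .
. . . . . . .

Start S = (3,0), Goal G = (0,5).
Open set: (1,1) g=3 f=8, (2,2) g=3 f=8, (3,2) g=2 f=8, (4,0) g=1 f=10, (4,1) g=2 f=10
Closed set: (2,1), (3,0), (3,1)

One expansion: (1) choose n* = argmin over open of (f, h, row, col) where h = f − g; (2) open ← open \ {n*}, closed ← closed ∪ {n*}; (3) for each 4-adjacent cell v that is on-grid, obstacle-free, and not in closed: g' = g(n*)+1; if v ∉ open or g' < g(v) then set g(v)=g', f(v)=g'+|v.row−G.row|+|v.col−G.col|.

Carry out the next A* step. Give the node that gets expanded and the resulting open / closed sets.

step 1: expand (1,1) (f=8, h=5) → closed; open now [(0,1) g=4 f=8, (1,0) g=4 f=10, (1,2) g=4 f=8, (2,2) g=3 f=8, (3,2) g=2 f=8, (4,0) g=1 f=10, (4,1) g=2 f=10]

expanded=(1,1); open=[(0,1) g=4 f=8, (1,0) g=4 f=10, (1,2) g=4 f=8, (2,2) g=3 f=8, (3,2) g=2 f=8, (4,0) g=1 f=10, (4,1) g=2 f=10]; closed=[(1,1), (2,1), (3,0), (3,1)]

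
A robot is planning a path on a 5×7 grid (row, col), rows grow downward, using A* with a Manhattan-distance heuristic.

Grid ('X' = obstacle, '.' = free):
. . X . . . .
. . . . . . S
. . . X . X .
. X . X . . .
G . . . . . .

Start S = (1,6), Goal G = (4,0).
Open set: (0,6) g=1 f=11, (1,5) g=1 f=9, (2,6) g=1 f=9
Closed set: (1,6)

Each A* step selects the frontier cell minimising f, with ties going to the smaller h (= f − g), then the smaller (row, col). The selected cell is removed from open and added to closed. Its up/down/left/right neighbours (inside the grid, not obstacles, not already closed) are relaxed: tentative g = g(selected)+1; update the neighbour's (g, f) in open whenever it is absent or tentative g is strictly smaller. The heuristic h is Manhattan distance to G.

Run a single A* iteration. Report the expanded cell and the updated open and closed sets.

expanded=(1,5); open=[(0,5) g=2 f=11, (0,6) g=1 f=11, (1,4) g=2 f=9, (2,6) g=1 f=9]; closed=[(1,5), (1,6)]

step 1: expand (1,5) (f=9, h=8) → closed; open now [(0,5) g=2 f=11, (0,6) g=1 f=11, (1,4) g=2 f=9, (2,6) g=1 f=9]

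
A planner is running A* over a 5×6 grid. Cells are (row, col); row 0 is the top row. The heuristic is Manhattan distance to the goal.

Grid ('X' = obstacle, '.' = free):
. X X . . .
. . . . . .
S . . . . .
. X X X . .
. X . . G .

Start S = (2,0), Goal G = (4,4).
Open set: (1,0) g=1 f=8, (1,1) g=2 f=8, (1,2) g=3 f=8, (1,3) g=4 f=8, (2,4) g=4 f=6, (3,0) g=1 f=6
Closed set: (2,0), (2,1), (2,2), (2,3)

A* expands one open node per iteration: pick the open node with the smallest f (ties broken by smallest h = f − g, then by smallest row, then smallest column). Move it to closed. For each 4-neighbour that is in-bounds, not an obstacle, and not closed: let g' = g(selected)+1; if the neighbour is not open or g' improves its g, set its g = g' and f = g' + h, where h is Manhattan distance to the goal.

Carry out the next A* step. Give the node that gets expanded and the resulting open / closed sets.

expanded=(2,4); open=[(1,0) g=1 f=8, (1,1) g=2 f=8, (1,2) g=3 f=8, (1,3) g=4 f=8, (1,4) g=5 f=8, (2,5) g=5 f=8, (3,0) g=1 f=6, (3,4) g=5 f=6]; closed=[(2,0), (2,1), (2,2), (2,3), (2,4)]

step 1: expand (2,4) (f=6, h=2) → closed; open now [(1,0) g=1 f=8, (1,1) g=2 f=8, (1,2) g=3 f=8, (1,3) g=4 f=8, (1,4) g=5 f=8, (2,5) g=5 f=8, (3,0) g=1 f=6, (3,4) g=5 f=6]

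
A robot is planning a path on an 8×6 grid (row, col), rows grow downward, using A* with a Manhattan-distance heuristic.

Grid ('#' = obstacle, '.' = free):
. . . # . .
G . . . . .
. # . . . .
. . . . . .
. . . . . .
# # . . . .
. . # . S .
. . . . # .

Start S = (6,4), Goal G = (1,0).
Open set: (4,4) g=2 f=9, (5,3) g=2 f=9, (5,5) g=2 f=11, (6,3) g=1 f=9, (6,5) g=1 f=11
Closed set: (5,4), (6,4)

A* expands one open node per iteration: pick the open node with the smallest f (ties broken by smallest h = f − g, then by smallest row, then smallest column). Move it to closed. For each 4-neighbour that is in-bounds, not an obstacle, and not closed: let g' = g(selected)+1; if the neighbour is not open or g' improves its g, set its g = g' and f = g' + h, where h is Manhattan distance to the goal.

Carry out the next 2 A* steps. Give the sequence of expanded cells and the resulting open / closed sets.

step 1: expand (4,4) (f=9, h=7) → closed; open now [(3,4) g=3 f=9, (4,3) g=3 f=9, (4,5) g=3 f=11, (5,3) g=2 f=9, (5,5) g=2 f=11, (6,3) g=1 f=9, (6,5) g=1 f=11]
step 2: expand (3,4) (f=9, h=6) → closed; open now [(2,4) g=4 f=9, (3,3) g=4 f=9, (3,5) g=4 f=11, (4,3) g=3 f=9, (4,5) g=3 f=11, (5,3) g=2 f=9, (5,5) g=2 f=11, (6,3) g=1 f=9, (6,5) g=1 f=11]

order=[(4,4) → (3,4)]; open=[(2,4) g=4 f=9, (3,3) g=4 f=9, (3,5) g=4 f=11, (4,3) g=3 f=9, (4,5) g=3 f=11, (5,3) g=2 f=9, (5,5) g=2 f=11, (6,3) g=1 f=9, (6,5) g=1 f=11]; closed=[(3,4), (4,4), (5,4), (6,4)]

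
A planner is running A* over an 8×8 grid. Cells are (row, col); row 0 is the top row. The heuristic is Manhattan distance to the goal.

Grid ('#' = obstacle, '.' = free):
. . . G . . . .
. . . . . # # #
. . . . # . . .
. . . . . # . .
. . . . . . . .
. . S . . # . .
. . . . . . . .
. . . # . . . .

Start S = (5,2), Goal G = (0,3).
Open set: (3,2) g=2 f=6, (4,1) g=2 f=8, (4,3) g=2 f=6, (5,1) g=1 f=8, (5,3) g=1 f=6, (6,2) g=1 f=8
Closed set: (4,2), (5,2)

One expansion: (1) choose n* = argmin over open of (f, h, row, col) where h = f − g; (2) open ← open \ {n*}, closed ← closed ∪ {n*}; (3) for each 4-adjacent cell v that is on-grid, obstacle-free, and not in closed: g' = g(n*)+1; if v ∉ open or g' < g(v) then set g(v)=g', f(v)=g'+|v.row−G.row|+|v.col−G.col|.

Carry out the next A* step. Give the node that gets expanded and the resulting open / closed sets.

expanded=(3,2); open=[(2,2) g=3 f=6, (3,1) g=3 f=8, (3,3) g=3 f=6, (4,1) g=2 f=8, (4,3) g=2 f=6, (5,1) g=1 f=8, (5,3) g=1 f=6, (6,2) g=1 f=8]; closed=[(3,2), (4,2), (5,2)]

step 1: expand (3,2) (f=6, h=4) → closed; open now [(2,2) g=3 f=6, (3,1) g=3 f=8, (3,3) g=3 f=6, (4,1) g=2 f=8, (4,3) g=2 f=6, (5,1) g=1 f=8, (5,3) g=1 f=6, (6,2) g=1 f=8]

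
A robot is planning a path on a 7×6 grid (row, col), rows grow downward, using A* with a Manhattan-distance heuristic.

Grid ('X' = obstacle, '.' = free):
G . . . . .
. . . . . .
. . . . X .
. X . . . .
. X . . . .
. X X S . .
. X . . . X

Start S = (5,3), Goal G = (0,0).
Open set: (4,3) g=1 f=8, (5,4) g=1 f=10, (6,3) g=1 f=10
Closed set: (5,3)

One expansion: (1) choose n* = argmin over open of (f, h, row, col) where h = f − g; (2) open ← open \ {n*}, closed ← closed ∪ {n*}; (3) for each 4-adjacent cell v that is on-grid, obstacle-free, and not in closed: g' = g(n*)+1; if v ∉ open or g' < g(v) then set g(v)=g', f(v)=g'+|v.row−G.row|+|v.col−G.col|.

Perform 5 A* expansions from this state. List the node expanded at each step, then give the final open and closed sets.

order=[(4,3) → (3,3) → (2,3) → (1,3) → (0,3)]; open=[(0,2) g=6 f=8, (0,4) g=6 f=10, (1,2) g=5 f=8, (1,4) g=5 f=10, (2,2) g=4 f=8, (3,2) g=3 f=8, (3,4) g=3 f=10, (4,2) g=2 f=8, (4,4) g=2 f=10, (5,4) g=1 f=10, (6,3) g=1 f=10]; closed=[(0,3), (1,3), (2,3), (3,3), (4,3), (5,3)]

step 1: expand (4,3) (f=8, h=7) → closed; open now [(3,3) g=2 f=8, (4,2) g=2 f=8, (4,4) g=2 f=10, (5,4) g=1 f=10, (6,3) g=1 f=10]
step 2: expand (3,3) (f=8, h=6) → closed; open now [(2,3) g=3 f=8, (3,2) g=3 f=8, (3,4) g=3 f=10, (4,2) g=2 f=8, (4,4) g=2 f=10, (5,4) g=1 f=10, (6,3) g=1 f=10]
step 3: expand (2,3) (f=8, h=5) → closed; open now [(1,3) g=4 f=8, (2,2) g=4 f=8, (3,2) g=3 f=8, (3,4) g=3 f=10, (4,2) g=2 f=8, (4,4) g=2 f=10, (5,4) g=1 f=10, (6,3) g=1 f=10]
step 4: expand (1,3) (f=8, h=4) → closed; open now [(0,3) g=5 f=8, (1,2) g=5 f=8, (1,4) g=5 f=10, (2,2) g=4 f=8, (3,2) g=3 f=8, (3,4) g=3 f=10, (4,2) g=2 f=8, (4,4) g=2 f=10, (5,4) g=1 f=10, (6,3) g=1 f=10]
step 5: expand (0,3) (f=8, h=3) → closed; open now [(0,2) g=6 f=8, (0,4) g=6 f=10, (1,2) g=5 f=8, (1,4) g=5 f=10, (2,2) g=4 f=8, (3,2) g=3 f=8, (3,4) g=3 f=10, (4,2) g=2 f=8, (4,4) g=2 f=10, (5,4) g=1 f=10, (6,3) g=1 f=10]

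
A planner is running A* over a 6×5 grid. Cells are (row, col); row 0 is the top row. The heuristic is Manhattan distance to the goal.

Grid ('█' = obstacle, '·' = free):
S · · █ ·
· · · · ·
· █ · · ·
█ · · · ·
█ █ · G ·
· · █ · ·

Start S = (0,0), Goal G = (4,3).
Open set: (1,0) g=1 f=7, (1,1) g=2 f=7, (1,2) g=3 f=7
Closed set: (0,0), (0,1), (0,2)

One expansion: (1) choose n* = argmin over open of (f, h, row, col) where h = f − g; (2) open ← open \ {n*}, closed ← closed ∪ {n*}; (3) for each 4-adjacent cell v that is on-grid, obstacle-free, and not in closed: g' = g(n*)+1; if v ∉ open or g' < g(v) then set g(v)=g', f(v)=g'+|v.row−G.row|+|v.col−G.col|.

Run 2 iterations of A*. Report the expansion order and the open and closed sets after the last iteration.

step 1: expand (1,2) (f=7, h=4) → closed; open now [(1,0) g=1 f=7, (1,1) g=2 f=7, (1,3) g=4 f=7, (2,2) g=4 f=7]
step 2: expand (1,3) (f=7, h=3) → closed; open now [(1,0) g=1 f=7, (1,1) g=2 f=7, (1,4) g=5 f=9, (2,2) g=4 f=7, (2,3) g=5 f=7]

order=[(1,2) → (1,3)]; open=[(1,0) g=1 f=7, (1,1) g=2 f=7, (1,4) g=5 f=9, (2,2) g=4 f=7, (2,3) g=5 f=7]; closed=[(0,0), (0,1), (0,2), (1,2), (1,3)]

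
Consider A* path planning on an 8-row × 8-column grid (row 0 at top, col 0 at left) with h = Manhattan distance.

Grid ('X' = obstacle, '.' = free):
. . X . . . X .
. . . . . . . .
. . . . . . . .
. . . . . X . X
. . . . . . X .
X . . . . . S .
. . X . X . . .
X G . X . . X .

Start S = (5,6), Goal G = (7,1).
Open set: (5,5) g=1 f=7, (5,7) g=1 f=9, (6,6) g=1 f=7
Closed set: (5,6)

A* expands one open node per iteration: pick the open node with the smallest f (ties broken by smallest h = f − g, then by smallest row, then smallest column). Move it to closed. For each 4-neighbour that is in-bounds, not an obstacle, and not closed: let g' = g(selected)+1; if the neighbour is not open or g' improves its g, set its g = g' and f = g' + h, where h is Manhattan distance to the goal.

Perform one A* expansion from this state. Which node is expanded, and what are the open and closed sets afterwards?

expanded=(5,5); open=[(4,5) g=2 f=9, (5,4) g=2 f=7, (5,7) g=1 f=9, (6,5) g=2 f=7, (6,6) g=1 f=7]; closed=[(5,5), (5,6)]

step 1: expand (5,5) (f=7, h=6) → closed; open now [(4,5) g=2 f=9, (5,4) g=2 f=7, (5,7) g=1 f=9, (6,5) g=2 f=7, (6,6) g=1 f=7]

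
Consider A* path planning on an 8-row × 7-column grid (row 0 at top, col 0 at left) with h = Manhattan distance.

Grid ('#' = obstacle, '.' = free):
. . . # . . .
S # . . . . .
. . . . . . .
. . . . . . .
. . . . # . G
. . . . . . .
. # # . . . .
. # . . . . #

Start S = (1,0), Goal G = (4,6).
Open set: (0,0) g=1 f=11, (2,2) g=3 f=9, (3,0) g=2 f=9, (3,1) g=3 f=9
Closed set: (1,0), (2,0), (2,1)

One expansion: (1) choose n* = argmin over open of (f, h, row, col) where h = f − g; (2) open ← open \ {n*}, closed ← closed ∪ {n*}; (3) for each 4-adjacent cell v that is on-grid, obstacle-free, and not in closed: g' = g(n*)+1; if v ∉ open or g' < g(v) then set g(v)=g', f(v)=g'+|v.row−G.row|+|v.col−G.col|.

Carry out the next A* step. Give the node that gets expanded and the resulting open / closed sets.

expanded=(2,2); open=[(0,0) g=1 f=11, (1,2) g=4 f=11, (2,3) g=4 f=9, (3,0) g=2 f=9, (3,1) g=3 f=9, (3,2) g=4 f=9]; closed=[(1,0), (2,0), (2,1), (2,2)]

step 1: expand (2,2) (f=9, h=6) → closed; open now [(0,0) g=1 f=11, (1,2) g=4 f=11, (2,3) g=4 f=9, (3,0) g=2 f=9, (3,1) g=3 f=9, (3,2) g=4 f=9]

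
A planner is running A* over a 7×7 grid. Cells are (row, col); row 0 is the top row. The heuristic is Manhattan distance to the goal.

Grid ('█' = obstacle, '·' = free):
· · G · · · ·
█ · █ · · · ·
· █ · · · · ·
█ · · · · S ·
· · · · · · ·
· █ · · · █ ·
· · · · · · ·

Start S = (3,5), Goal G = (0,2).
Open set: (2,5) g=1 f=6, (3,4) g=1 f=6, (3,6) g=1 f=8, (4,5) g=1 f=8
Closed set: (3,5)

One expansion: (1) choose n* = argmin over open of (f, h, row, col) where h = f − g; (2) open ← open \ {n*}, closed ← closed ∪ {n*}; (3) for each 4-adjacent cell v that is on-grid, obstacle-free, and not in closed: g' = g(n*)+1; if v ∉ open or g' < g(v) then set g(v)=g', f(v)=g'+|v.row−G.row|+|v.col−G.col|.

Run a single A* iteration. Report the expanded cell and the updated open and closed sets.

expanded=(2,5); open=[(1,5) g=2 f=6, (2,4) g=2 f=6, (2,6) g=2 f=8, (3,4) g=1 f=6, (3,6) g=1 f=8, (4,5) g=1 f=8]; closed=[(2,5), (3,5)]

step 1: expand (2,5) (f=6, h=5) → closed; open now [(1,5) g=2 f=6, (2,4) g=2 f=6, (2,6) g=2 f=8, (3,4) g=1 f=6, (3,6) g=1 f=8, (4,5) g=1 f=8]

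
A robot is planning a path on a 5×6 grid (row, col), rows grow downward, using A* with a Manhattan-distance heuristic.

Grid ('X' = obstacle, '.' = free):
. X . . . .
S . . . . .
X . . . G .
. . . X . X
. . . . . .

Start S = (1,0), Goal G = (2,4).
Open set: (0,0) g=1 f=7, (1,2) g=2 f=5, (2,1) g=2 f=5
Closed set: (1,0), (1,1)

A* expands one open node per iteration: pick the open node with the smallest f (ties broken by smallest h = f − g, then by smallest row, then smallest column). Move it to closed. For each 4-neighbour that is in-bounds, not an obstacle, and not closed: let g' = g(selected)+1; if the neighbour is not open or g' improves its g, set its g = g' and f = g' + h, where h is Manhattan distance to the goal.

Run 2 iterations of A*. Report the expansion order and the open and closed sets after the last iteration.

step 1: expand (1,2) (f=5, h=3) → closed; open now [(0,0) g=1 f=7, (0,2) g=3 f=7, (1,3) g=3 f=5, (2,1) g=2 f=5, (2,2) g=3 f=5]
step 2: expand (1,3) (f=5, h=2) → closed; open now [(0,0) g=1 f=7, (0,2) g=3 f=7, (0,3) g=4 f=7, (1,4) g=4 f=5, (2,1) g=2 f=5, (2,2) g=3 f=5, (2,3) g=4 f=5]

order=[(1,2) → (1,3)]; open=[(0,0) g=1 f=7, (0,2) g=3 f=7, (0,3) g=4 f=7, (1,4) g=4 f=5, (2,1) g=2 f=5, (2,2) g=3 f=5, (2,3) g=4 f=5]; closed=[(1,0), (1,1), (1,2), (1,3)]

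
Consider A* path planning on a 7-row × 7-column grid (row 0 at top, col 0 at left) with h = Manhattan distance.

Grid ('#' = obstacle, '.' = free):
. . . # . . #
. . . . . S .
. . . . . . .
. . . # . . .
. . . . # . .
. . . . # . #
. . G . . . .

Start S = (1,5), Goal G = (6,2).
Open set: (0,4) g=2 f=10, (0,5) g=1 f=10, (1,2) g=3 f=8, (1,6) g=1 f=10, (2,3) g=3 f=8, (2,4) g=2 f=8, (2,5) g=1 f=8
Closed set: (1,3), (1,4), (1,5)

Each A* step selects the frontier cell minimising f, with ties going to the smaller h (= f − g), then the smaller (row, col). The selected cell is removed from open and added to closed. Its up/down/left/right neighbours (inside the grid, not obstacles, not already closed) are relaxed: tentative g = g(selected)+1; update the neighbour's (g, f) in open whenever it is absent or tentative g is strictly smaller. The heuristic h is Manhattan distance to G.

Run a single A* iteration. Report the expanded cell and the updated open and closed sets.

expanded=(1,2); open=[(0,2) g=4 f=10, (0,4) g=2 f=10, (0,5) g=1 f=10, (1,1) g=4 f=10, (1,6) g=1 f=10, (2,2) g=4 f=8, (2,3) g=3 f=8, (2,4) g=2 f=8, (2,5) g=1 f=8]; closed=[(1,2), (1,3), (1,4), (1,5)]

step 1: expand (1,2) (f=8, h=5) → closed; open now [(0,2) g=4 f=10, (0,4) g=2 f=10, (0,5) g=1 f=10, (1,1) g=4 f=10, (1,6) g=1 f=10, (2,2) g=4 f=8, (2,3) g=3 f=8, (2,4) g=2 f=8, (2,5) g=1 f=8]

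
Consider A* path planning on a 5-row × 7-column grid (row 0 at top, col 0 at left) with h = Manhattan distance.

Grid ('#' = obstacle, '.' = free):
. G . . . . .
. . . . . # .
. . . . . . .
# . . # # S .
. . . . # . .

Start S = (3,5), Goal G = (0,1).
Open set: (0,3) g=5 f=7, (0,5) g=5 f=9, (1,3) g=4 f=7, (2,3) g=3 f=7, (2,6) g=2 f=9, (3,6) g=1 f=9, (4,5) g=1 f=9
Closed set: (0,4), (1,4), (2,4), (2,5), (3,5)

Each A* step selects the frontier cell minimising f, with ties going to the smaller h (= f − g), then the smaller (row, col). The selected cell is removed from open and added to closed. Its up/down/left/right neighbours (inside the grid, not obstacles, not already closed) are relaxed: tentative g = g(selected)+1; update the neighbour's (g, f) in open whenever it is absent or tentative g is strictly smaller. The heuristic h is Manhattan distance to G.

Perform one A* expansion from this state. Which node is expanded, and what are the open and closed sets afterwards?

step 1: expand (0,3) (f=7, h=2) → closed; open now [(0,2) g=6 f=7, (0,5) g=5 f=9, (1,3) g=4 f=7, (2,3) g=3 f=7, (2,6) g=2 f=9, (3,6) g=1 f=9, (4,5) g=1 f=9]

expanded=(0,3); open=[(0,2) g=6 f=7, (0,5) g=5 f=9, (1,3) g=4 f=7, (2,3) g=3 f=7, (2,6) g=2 f=9, (3,6) g=1 f=9, (4,5) g=1 f=9]; closed=[(0,3), (0,4), (1,4), (2,4), (2,5), (3,5)]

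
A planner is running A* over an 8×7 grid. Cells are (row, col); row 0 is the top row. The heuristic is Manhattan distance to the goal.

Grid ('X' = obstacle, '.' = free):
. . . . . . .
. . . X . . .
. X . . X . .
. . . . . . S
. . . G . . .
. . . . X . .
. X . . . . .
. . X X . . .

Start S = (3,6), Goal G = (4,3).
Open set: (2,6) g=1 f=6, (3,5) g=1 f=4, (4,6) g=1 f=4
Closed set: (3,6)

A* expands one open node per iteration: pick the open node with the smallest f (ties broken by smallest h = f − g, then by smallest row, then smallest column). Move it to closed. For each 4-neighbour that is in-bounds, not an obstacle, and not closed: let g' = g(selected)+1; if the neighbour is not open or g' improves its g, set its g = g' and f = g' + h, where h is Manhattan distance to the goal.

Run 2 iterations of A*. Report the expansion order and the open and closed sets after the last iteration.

step 1: expand (3,5) (f=4, h=3) → closed; open now [(2,5) g=2 f=6, (2,6) g=1 f=6, (3,4) g=2 f=4, (4,5) g=2 f=4, (4,6) g=1 f=4]
step 2: expand (3,4) (f=4, h=2) → closed; open now [(2,5) g=2 f=6, (2,6) g=1 f=6, (3,3) g=3 f=4, (4,4) g=3 f=4, (4,5) g=2 f=4, (4,6) g=1 f=4]

order=[(3,5) → (3,4)]; open=[(2,5) g=2 f=6, (2,6) g=1 f=6, (3,3) g=3 f=4, (4,4) g=3 f=4, (4,5) g=2 f=4, (4,6) g=1 f=4]; closed=[(3,4), (3,5), (3,6)]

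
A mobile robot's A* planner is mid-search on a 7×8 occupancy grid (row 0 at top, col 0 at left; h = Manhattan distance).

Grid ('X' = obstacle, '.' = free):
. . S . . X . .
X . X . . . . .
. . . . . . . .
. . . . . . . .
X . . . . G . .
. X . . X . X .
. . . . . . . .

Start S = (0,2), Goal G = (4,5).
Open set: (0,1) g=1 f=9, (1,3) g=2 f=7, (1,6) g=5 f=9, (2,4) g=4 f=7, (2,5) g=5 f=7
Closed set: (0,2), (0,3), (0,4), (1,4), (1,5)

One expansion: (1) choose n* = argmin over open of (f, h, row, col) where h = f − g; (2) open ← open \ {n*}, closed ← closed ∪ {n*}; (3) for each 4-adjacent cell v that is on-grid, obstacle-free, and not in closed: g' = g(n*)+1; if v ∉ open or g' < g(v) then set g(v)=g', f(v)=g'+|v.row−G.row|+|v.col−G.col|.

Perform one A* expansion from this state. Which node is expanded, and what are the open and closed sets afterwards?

step 1: expand (2,5) (f=7, h=2) → closed; open now [(0,1) g=1 f=9, (1,3) g=2 f=7, (1,6) g=5 f=9, (2,4) g=4 f=7, (2,6) g=6 f=9, (3,5) g=6 f=7]

expanded=(2,5); open=[(0,1) g=1 f=9, (1,3) g=2 f=7, (1,6) g=5 f=9, (2,4) g=4 f=7, (2,6) g=6 f=9, (3,5) g=6 f=7]; closed=[(0,2), (0,3), (0,4), (1,4), (1,5), (2,5)]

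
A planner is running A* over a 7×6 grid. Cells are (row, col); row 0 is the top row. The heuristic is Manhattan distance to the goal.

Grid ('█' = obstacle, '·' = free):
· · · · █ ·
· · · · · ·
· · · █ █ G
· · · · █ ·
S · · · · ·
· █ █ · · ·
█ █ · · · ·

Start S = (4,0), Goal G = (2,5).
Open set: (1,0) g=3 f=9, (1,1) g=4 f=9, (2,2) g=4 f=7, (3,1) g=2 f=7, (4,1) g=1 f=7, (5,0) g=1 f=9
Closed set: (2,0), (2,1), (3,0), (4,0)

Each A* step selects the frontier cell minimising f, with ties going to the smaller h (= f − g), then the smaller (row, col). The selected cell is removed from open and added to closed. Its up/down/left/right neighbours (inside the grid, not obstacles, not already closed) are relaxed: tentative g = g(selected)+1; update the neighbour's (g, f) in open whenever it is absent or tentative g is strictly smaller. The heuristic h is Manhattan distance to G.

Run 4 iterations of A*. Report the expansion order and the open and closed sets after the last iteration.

step 1: expand (2,2) (f=7, h=3) → closed; open now [(1,0) g=3 f=9, (1,1) g=4 f=9, (1,2) g=5 f=9, (3,1) g=2 f=7, (3,2) g=5 f=9, (4,1) g=1 f=7, (5,0) g=1 f=9]
step 2: expand (3,1) (f=7, h=5) → closed; open now [(1,0) g=3 f=9, (1,1) g=4 f=9, (1,2) g=5 f=9, (3,2) g=3 f=7, (4,1) g=1 f=7, (5,0) g=1 f=9]
step 3: expand (3,2) (f=7, h=4) → closed; open now [(1,0) g=3 f=9, (1,1) g=4 f=9, (1,2) g=5 f=9, (3,3) g=4 f=7, (4,1) g=1 f=7, (4,2) g=4 f=9, (5,0) g=1 f=9]
step 4: expand (3,3) (f=7, h=3) → closed; open now [(1,0) g=3 f=9, (1,1) g=4 f=9, (1,2) g=5 f=9, (4,1) g=1 f=7, (4,2) g=4 f=9, (4,3) g=5 f=9, (5,0) g=1 f=9]

order=[(2,2) → (3,1) → (3,2) → (3,3)]; open=[(1,0) g=3 f=9, (1,1) g=4 f=9, (1,2) g=5 f=9, (4,1) g=1 f=7, (4,2) g=4 f=9, (4,3) g=5 f=9, (5,0) g=1 f=9]; closed=[(2,0), (2,1), (2,2), (3,0), (3,1), (3,2), (3,3), (4,0)]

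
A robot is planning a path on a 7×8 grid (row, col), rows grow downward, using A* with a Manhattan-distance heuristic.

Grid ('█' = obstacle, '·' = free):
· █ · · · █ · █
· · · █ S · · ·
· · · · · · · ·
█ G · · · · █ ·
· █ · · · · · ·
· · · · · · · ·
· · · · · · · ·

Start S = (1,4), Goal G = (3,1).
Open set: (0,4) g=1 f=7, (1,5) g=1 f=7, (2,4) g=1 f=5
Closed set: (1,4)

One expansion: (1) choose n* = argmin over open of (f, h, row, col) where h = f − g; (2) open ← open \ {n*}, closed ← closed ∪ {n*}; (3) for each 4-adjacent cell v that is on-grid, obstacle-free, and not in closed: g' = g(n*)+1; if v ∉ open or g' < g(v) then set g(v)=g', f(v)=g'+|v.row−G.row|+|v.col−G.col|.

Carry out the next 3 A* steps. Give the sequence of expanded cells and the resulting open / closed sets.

step 1: expand (2,4) (f=5, h=4) → closed; open now [(0,4) g=1 f=7, (1,5) g=1 f=7, (2,3) g=2 f=5, (2,5) g=2 f=7, (3,4) g=2 f=5]
step 2: expand (2,3) (f=5, h=3) → closed; open now [(0,4) g=1 f=7, (1,5) g=1 f=7, (2,2) g=3 f=5, (2,5) g=2 f=7, (3,3) g=3 f=5, (3,4) g=2 f=5]
step 3: expand (2,2) (f=5, h=2) → closed; open now [(0,4) g=1 f=7, (1,2) g=4 f=7, (1,5) g=1 f=7, (2,1) g=4 f=5, (2,5) g=2 f=7, (3,2) g=4 f=5, (3,3) g=3 f=5, (3,4) g=2 f=5]

order=[(2,4) → (2,3) → (2,2)]; open=[(0,4) g=1 f=7, (1,2) g=4 f=7, (1,5) g=1 f=7, (2,1) g=4 f=5, (2,5) g=2 f=7, (3,2) g=4 f=5, (3,3) g=3 f=5, (3,4) g=2 f=5]; closed=[(1,4), (2,2), (2,3), (2,4)]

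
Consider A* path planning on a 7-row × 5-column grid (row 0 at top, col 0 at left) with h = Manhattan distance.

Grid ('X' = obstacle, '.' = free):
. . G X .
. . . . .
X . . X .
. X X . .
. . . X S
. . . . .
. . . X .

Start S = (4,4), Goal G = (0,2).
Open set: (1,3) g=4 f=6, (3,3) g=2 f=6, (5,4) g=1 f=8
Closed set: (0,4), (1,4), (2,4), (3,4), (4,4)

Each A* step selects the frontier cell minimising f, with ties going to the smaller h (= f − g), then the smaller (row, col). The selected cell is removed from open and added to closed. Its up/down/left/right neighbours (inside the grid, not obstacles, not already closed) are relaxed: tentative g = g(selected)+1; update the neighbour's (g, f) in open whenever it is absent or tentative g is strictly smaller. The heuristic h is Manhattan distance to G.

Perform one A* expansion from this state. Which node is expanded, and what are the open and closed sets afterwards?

step 1: expand (1,3) (f=6, h=2) → closed; open now [(1,2) g=5 f=6, (3,3) g=2 f=6, (5,4) g=1 f=8]

expanded=(1,3); open=[(1,2) g=5 f=6, (3,3) g=2 f=6, (5,4) g=1 f=8]; closed=[(0,4), (1,3), (1,4), (2,4), (3,4), (4,4)]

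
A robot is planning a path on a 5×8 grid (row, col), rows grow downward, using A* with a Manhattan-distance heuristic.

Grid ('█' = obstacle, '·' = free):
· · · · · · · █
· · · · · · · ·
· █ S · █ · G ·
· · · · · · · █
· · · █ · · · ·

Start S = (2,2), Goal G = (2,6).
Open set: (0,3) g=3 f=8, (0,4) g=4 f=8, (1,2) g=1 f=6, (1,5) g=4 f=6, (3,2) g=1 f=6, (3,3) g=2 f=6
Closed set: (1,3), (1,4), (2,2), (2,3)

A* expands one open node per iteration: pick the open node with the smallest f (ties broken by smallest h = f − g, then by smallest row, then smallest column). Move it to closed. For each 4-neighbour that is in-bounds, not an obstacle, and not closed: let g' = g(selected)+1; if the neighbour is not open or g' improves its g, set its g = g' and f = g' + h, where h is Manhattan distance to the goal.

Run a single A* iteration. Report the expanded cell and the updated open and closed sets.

step 1: expand (1,5) (f=6, h=2) → closed; open now [(0,3) g=3 f=8, (0,4) g=4 f=8, (0,5) g=5 f=8, (1,2) g=1 f=6, (1,6) g=5 f=6, (2,5) g=5 f=6, (3,2) g=1 f=6, (3,3) g=2 f=6]

expanded=(1,5); open=[(0,3) g=3 f=8, (0,4) g=4 f=8, (0,5) g=5 f=8, (1,2) g=1 f=6, (1,6) g=5 f=6, (2,5) g=5 f=6, (3,2) g=1 f=6, (3,3) g=2 f=6]; closed=[(1,3), (1,4), (1,5), (2,2), (2,3)]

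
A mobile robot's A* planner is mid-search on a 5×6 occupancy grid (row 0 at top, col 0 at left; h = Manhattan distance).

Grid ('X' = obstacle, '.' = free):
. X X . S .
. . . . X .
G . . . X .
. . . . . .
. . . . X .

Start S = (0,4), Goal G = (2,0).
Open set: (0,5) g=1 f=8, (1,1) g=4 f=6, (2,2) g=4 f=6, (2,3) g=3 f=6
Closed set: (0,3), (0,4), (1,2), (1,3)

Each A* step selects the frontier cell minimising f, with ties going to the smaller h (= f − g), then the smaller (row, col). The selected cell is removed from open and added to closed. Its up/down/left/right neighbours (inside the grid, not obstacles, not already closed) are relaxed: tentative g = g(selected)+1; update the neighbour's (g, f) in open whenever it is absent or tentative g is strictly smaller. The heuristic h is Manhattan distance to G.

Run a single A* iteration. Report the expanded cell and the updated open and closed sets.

expanded=(1,1); open=[(0,5) g=1 f=8, (1,0) g=5 f=6, (2,1) g=5 f=6, (2,2) g=4 f=6, (2,3) g=3 f=6]; closed=[(0,3), (0,4), (1,1), (1,2), (1,3)]

step 1: expand (1,1) (f=6, h=2) → closed; open now [(0,5) g=1 f=8, (1,0) g=5 f=6, (2,1) g=5 f=6, (2,2) g=4 f=6, (2,3) g=3 f=6]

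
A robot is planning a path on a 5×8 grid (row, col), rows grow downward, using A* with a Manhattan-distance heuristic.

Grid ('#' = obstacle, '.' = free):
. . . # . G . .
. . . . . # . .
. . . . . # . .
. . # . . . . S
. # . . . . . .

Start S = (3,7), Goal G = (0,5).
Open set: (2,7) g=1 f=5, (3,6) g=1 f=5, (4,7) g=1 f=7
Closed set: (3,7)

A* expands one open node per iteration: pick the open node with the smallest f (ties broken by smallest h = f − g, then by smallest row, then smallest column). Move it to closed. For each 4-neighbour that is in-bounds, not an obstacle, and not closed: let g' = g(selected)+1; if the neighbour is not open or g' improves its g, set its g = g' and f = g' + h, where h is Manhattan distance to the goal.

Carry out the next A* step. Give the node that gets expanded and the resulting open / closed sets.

step 1: expand (2,7) (f=5, h=4) → closed; open now [(1,7) g=2 f=5, (2,6) g=2 f=5, (3,6) g=1 f=5, (4,7) g=1 f=7]

expanded=(2,7); open=[(1,7) g=2 f=5, (2,6) g=2 f=5, (3,6) g=1 f=5, (4,7) g=1 f=7]; closed=[(2,7), (3,7)]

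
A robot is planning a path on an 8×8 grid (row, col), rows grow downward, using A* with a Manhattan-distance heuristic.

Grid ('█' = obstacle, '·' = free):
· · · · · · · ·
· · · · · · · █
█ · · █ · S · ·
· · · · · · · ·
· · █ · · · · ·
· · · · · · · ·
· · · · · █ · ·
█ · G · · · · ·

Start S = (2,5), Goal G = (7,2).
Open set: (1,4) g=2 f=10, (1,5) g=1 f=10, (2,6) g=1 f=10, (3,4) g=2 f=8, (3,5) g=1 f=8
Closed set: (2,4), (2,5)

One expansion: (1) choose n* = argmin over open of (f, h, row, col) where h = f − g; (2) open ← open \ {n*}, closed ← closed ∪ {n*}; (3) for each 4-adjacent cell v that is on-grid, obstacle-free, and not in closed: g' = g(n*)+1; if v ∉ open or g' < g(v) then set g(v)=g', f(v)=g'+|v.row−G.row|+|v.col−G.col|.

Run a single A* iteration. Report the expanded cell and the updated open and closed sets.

step 1: expand (3,4) (f=8, h=6) → closed; open now [(1,4) g=2 f=10, (1,5) g=1 f=10, (2,6) g=1 f=10, (3,3) g=3 f=8, (3,5) g=1 f=8, (4,4) g=3 f=8]

expanded=(3,4); open=[(1,4) g=2 f=10, (1,5) g=1 f=10, (2,6) g=1 f=10, (3,3) g=3 f=8, (3,5) g=1 f=8, (4,4) g=3 f=8]; closed=[(2,4), (2,5), (3,4)]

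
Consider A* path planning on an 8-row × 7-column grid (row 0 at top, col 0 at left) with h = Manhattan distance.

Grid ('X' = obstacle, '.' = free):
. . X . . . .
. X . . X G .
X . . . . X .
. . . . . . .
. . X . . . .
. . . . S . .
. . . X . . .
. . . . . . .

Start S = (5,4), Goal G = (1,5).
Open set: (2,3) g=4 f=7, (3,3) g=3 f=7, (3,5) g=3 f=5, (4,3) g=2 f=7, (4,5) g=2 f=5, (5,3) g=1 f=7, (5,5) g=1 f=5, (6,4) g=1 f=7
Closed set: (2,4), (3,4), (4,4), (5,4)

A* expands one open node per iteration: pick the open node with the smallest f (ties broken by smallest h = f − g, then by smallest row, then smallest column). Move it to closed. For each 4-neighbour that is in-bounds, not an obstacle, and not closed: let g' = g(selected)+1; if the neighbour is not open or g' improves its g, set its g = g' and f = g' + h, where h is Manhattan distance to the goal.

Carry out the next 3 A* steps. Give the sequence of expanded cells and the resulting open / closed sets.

step 1: expand (3,5) (f=5, h=2) → closed; open now [(2,3) g=4 f=7, (3,3) g=3 f=7, (3,6) g=4 f=7, (4,3) g=2 f=7, (4,5) g=2 f=5, (5,3) g=1 f=7, (5,5) g=1 f=5, (6,4) g=1 f=7]
step 2: expand (4,5) (f=5, h=3) → closed; open now [(2,3) g=4 f=7, (3,3) g=3 f=7, (3,6) g=4 f=7, (4,3) g=2 f=7, (4,6) g=3 f=7, (5,3) g=1 f=7, (5,5) g=1 f=5, (6,4) g=1 f=7]
step 3: expand (5,5) (f=5, h=4) → closed; open now [(2,3) g=4 f=7, (3,3) g=3 f=7, (3,6) g=4 f=7, (4,3) g=2 f=7, (4,6) g=3 f=7, (5,3) g=1 f=7, (5,6) g=2 f=7, (6,4) g=1 f=7, (6,5) g=2 f=7]

order=[(3,5) → (4,5) → (5,5)]; open=[(2,3) g=4 f=7, (3,3) g=3 f=7, (3,6) g=4 f=7, (4,3) g=2 f=7, (4,6) g=3 f=7, (5,3) g=1 f=7, (5,6) g=2 f=7, (6,4) g=1 f=7, (6,5) g=2 f=7]; closed=[(2,4), (3,4), (3,5), (4,4), (4,5), (5,4), (5,5)]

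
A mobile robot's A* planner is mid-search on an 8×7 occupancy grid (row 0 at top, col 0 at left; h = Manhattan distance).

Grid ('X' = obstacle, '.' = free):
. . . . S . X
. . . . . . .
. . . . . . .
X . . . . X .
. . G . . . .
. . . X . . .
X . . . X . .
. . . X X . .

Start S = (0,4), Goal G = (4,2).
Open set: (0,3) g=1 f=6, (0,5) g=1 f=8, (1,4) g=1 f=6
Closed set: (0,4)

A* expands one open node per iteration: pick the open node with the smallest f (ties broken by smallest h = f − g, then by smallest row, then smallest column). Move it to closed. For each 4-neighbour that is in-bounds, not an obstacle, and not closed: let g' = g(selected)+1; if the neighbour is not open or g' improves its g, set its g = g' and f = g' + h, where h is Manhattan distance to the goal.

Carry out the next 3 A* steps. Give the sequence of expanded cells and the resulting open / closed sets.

step 1: expand (0,3) (f=6, h=5) → closed; open now [(0,2) g=2 f=6, (0,5) g=1 f=8, (1,3) g=2 f=6, (1,4) g=1 f=6]
step 2: expand (0,2) (f=6, h=4) → closed; open now [(0,1) g=3 f=8, (0,5) g=1 f=8, (1,2) g=3 f=6, (1,3) g=2 f=6, (1,4) g=1 f=6]
step 3: expand (1,2) (f=6, h=3) → closed; open now [(0,1) g=3 f=8, (0,5) g=1 f=8, (1,1) g=4 f=8, (1,3) g=2 f=6, (1,4) g=1 f=6, (2,2) g=4 f=6]

order=[(0,3) → (0,2) → (1,2)]; open=[(0,1) g=3 f=8, (0,5) g=1 f=8, (1,1) g=4 f=8, (1,3) g=2 f=6, (1,4) g=1 f=6, (2,2) g=4 f=6]; closed=[(0,2), (0,3), (0,4), (1,2)]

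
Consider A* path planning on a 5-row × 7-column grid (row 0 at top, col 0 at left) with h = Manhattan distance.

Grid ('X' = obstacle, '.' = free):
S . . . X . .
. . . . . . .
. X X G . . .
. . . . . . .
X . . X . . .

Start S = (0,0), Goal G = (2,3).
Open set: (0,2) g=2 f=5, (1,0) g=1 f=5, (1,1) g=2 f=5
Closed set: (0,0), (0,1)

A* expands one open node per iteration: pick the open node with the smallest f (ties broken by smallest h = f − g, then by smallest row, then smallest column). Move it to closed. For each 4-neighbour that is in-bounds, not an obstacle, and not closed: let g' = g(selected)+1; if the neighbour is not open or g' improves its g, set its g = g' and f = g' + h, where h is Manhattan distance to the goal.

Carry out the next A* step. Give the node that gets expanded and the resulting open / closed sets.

expanded=(0,2); open=[(0,3) g=3 f=5, (1,0) g=1 f=5, (1,1) g=2 f=5, (1,2) g=3 f=5]; closed=[(0,0), (0,1), (0,2)]

step 1: expand (0,2) (f=5, h=3) → closed; open now [(0,3) g=3 f=5, (1,0) g=1 f=5, (1,1) g=2 f=5, (1,2) g=3 f=5]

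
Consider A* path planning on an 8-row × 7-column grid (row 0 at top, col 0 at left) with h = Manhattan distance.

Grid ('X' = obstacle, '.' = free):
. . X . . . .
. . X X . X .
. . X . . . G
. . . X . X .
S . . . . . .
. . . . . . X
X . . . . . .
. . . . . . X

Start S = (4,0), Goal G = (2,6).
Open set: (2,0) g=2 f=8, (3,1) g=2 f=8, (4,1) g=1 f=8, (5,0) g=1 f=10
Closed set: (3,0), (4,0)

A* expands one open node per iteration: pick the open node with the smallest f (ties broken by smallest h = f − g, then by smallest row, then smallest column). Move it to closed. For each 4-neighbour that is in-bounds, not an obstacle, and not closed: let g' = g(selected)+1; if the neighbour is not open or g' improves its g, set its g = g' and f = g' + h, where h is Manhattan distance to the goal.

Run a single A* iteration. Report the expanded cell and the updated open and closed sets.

step 1: expand (2,0) (f=8, h=6) → closed; open now [(1,0) g=3 f=10, (2,1) g=3 f=8, (3,1) g=2 f=8, (4,1) g=1 f=8, (5,0) g=1 f=10]

expanded=(2,0); open=[(1,0) g=3 f=10, (2,1) g=3 f=8, (3,1) g=2 f=8, (4,1) g=1 f=8, (5,0) g=1 f=10]; closed=[(2,0), (3,0), (4,0)]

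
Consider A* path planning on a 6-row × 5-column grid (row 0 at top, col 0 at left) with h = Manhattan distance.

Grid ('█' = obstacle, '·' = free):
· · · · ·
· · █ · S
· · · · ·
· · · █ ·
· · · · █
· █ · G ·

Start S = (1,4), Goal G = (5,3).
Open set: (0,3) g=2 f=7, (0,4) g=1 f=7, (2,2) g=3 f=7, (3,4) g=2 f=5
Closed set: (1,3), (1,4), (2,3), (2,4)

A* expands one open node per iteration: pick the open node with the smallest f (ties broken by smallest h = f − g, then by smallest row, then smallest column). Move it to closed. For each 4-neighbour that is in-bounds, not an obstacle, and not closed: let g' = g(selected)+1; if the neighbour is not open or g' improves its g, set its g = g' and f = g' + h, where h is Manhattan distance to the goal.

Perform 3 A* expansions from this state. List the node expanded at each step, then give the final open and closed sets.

order=[(3,4) → (2,2) → (3,2)]; open=[(0,3) g=2 f=7, (0,4) g=1 f=7, (2,1) g=4 f=9, (3,1) g=5 f=9, (4,2) g=5 f=7]; closed=[(1,3), (1,4), (2,2), (2,3), (2,4), (3,2), (3,4)]

step 1: expand (3,4) (f=5, h=3) → closed; open now [(0,3) g=2 f=7, (0,4) g=1 f=7, (2,2) g=3 f=7]
step 2: expand (2,2) (f=7, h=4) → closed; open now [(0,3) g=2 f=7, (0,4) g=1 f=7, (2,1) g=4 f=9, (3,2) g=4 f=7]
step 3: expand (3,2) (f=7, h=3) → closed; open now [(0,3) g=2 f=7, (0,4) g=1 f=7, (2,1) g=4 f=9, (3,1) g=5 f=9, (4,2) g=5 f=7]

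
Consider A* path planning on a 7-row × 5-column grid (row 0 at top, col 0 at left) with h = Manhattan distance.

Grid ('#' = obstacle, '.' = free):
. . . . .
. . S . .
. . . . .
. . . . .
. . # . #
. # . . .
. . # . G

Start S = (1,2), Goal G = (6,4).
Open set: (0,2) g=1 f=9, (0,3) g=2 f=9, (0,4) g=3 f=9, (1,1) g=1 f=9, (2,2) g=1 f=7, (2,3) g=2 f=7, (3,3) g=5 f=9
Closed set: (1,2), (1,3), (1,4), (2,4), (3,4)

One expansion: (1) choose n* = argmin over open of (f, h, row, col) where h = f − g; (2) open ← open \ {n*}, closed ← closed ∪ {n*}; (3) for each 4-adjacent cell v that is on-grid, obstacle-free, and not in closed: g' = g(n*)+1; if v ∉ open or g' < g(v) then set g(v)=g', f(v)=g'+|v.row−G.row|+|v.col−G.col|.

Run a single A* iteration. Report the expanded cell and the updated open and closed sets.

step 1: expand (2,3) (f=7, h=5) → closed; open now [(0,2) g=1 f=9, (0,3) g=2 f=9, (0,4) g=3 f=9, (1,1) g=1 f=9, (2,2) g=1 f=7, (3,3) g=3 f=7]

expanded=(2,3); open=[(0,2) g=1 f=9, (0,3) g=2 f=9, (0,4) g=3 f=9, (1,1) g=1 f=9, (2,2) g=1 f=7, (3,3) g=3 f=7]; closed=[(1,2), (1,3), (1,4), (2,3), (2,4), (3,4)]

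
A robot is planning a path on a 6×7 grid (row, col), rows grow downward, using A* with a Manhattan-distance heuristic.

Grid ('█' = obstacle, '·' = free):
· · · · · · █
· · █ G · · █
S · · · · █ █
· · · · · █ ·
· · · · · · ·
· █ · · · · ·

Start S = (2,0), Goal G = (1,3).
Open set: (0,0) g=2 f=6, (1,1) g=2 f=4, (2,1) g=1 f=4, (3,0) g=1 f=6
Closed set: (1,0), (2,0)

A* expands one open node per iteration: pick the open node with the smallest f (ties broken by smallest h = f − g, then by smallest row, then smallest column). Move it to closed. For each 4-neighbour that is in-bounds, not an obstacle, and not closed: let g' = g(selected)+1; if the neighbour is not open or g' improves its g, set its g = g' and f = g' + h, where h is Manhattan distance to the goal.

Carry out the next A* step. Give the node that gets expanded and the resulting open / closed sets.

expanded=(1,1); open=[(0,0) g=2 f=6, (0,1) g=3 f=6, (2,1) g=1 f=4, (3,0) g=1 f=6]; closed=[(1,0), (1,1), (2,0)]

step 1: expand (1,1) (f=4, h=2) → closed; open now [(0,0) g=2 f=6, (0,1) g=3 f=6, (2,1) g=1 f=4, (3,0) g=1 f=6]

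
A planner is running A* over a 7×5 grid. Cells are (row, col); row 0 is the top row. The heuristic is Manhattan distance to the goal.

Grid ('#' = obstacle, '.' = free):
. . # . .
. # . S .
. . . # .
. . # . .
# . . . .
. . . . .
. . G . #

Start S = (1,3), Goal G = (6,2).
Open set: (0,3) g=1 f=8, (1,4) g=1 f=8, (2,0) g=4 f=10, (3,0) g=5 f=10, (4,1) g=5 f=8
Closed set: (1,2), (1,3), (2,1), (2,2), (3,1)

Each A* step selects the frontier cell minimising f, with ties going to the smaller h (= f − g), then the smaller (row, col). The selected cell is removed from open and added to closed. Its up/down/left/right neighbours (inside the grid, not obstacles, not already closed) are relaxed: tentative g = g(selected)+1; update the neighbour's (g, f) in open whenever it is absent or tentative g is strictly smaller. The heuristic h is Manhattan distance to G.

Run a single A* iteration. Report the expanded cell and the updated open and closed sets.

expanded=(4,1); open=[(0,3) g=1 f=8, (1,4) g=1 f=8, (2,0) g=4 f=10, (3,0) g=5 f=10, (4,2) g=6 f=8, (5,1) g=6 f=8]; closed=[(1,2), (1,3), (2,1), (2,2), (3,1), (4,1)]

step 1: expand (4,1) (f=8, h=3) → closed; open now [(0,3) g=1 f=8, (1,4) g=1 f=8, (2,0) g=4 f=10, (3,0) g=5 f=10, (4,2) g=6 f=8, (5,1) g=6 f=8]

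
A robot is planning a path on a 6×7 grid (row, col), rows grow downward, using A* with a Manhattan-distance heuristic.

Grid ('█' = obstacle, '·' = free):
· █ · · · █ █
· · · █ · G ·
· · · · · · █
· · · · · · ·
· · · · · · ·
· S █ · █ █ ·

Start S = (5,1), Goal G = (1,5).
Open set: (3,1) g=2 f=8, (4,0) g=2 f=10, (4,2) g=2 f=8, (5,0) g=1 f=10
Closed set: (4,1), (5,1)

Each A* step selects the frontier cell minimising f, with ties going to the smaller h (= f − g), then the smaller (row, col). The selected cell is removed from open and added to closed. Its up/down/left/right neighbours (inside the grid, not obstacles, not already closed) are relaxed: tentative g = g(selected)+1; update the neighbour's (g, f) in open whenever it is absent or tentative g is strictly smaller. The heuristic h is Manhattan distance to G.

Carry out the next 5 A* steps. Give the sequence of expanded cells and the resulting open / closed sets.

order=[(3,1) → (2,1) → (1,1) → (1,2) → (2,2)]; open=[(0,2) g=6 f=10, (1,0) g=5 f=10, (2,0) g=4 f=10, (2,3) g=5 f=8, (3,0) g=3 f=10, (3,2) g=3 f=8, (4,0) g=2 f=10, (4,2) g=2 f=8, (5,0) g=1 f=10]; closed=[(1,1), (1,2), (2,1), (2,2), (3,1), (4,1), (5,1)]

step 1: expand (3,1) (f=8, h=6) → closed; open now [(2,1) g=3 f=8, (3,0) g=3 f=10, (3,2) g=3 f=8, (4,0) g=2 f=10, (4,2) g=2 f=8, (5,0) g=1 f=10]
step 2: expand (2,1) (f=8, h=5) → closed; open now [(1,1) g=4 f=8, (2,0) g=4 f=10, (2,2) g=4 f=8, (3,0) g=3 f=10, (3,2) g=3 f=8, (4,0) g=2 f=10, (4,2) g=2 f=8, (5,0) g=1 f=10]
step 3: expand (1,1) (f=8, h=4) → closed; open now [(1,0) g=5 f=10, (1,2) g=5 f=8, (2,0) g=4 f=10, (2,2) g=4 f=8, (3,0) g=3 f=10, (3,2) g=3 f=8, (4,0) g=2 f=10, (4,2) g=2 f=8, (5,0) g=1 f=10]
step 4: expand (1,2) (f=8, h=3) → closed; open now [(0,2) g=6 f=10, (1,0) g=5 f=10, (2,0) g=4 f=10, (2,2) g=4 f=8, (3,0) g=3 f=10, (3,2) g=3 f=8, (4,0) g=2 f=10, (4,2) g=2 f=8, (5,0) g=1 f=10]
step 5: expand (2,2) (f=8, h=4) → closed; open now [(0,2) g=6 f=10, (1,0) g=5 f=10, (2,0) g=4 f=10, (2,3) g=5 f=8, (3,0) g=3 f=10, (3,2) g=3 f=8, (4,0) g=2 f=10, (4,2) g=2 f=8, (5,0) g=1 f=10]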